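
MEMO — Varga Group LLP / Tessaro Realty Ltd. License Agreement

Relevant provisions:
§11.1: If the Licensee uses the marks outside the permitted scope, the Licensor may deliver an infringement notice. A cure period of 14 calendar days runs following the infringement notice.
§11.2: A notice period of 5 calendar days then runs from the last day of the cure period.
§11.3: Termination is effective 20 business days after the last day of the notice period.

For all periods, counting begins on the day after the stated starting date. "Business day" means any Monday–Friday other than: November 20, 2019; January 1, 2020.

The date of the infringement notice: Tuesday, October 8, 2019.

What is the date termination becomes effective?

Adding 14 calendar days to October 8, 2019 gives October 22, 2019, which is the last day of the cure period.
Adding 5 calendar days to October 22, 2019 gives October 27, 2019, which is the last day of the notice period.
The date termination becomes effective: counting 20 business days from Sunday, October 27, 2019 (Oct 28, Oct 29, Oct 30, Oct 31, …, Nov 21, Nov 22, Nov 25, skipping weekends and the listed holiday on Nov 20) reaches Monday, November 25, 2019.

November 25, 2019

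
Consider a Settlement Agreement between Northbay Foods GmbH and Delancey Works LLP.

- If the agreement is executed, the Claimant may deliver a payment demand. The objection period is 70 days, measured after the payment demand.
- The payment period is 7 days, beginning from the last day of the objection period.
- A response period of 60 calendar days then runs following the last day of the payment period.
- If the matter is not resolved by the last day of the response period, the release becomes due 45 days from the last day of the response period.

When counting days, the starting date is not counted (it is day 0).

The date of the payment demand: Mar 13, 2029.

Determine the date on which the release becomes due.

The last day of the objection period: 70 calendar days after Mar 13, 2029 is May 22, 2029.
The last day of the payment period: May 22, 2029 + 7 days = May 29, 2029.
The last day of the response period: 60 calendar days after May 29, 2029 is Jul 28, 2029.
Adding 45 calendar days to Jul 28, 2029 gives Sep 11, 2029, which is the date on which the release becomes due.

Sep 11, 2029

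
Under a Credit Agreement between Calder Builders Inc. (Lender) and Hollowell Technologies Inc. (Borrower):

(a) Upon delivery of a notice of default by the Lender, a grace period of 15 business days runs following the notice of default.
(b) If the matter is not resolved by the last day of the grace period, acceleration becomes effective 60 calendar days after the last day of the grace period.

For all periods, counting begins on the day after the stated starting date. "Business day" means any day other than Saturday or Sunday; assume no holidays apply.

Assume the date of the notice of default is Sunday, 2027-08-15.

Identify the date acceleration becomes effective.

2027-11-02

The last day of the grace period: 15 business days after Sunday, 2027-08-15, skipping weekends — Aug 16, Aug 17, Aug 18, Aug 19, …, Sep 1, Sep 2, Sep 3 — lands on Friday, 2027-09-03.
The date acceleration becomes effective: 2027-09-03 + 60 days = 2027-11-02.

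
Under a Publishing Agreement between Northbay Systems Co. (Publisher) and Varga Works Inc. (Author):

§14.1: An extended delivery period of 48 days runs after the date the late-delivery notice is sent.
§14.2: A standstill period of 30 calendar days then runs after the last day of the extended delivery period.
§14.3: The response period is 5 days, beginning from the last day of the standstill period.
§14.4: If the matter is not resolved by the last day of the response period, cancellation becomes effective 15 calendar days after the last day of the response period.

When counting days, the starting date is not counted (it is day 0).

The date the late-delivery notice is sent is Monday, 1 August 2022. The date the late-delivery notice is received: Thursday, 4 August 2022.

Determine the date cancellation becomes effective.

7 November 2022

The last day of the extended delivery period: 1 August 2022 + 48 days = 18 September 2022.
Adding 30 calendar days to 18 September 2022 gives 18 October 2022, which is the last day of the standstill period.
Adding 5 calendar days to 18 October 2022 gives 23 October 2022, which is the last day of the response period.
The date cancellation becomes effective: 15 calendar days after 23 October 2022 is 7 November 2022.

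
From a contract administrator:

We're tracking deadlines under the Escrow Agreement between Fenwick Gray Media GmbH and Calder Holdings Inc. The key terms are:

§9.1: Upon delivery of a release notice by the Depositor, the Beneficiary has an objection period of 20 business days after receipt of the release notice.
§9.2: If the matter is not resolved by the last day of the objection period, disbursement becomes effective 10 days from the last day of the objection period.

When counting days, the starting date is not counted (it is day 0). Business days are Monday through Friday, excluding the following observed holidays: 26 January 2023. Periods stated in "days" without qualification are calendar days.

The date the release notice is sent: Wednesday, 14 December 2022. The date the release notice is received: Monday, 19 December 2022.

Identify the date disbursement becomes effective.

26 January 2023

The last day of the objection period: 20 business days after Monday, 19 December 2022, skipping weekends — Dec 20, Dec 21, Dec 22, Dec 23, …, Jan 12, Jan 13, Jan 16 — lands on Monday, 16 January 2023.
Adding 10 calendar days to 16 January 2023 gives 26 January 2023, which is the date disbursement becomes effective.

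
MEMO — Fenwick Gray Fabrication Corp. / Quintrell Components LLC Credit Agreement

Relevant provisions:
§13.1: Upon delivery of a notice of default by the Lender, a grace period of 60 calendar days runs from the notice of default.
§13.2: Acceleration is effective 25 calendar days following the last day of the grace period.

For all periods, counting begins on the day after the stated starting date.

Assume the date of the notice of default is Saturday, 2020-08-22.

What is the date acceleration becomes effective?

2020-11-15

The last day of the grace period: 60 calendar days after 2020-08-22 is 2020-10-21.
The date acceleration becomes effective: 25 calendar days after 2020-10-21 is 2020-11-15.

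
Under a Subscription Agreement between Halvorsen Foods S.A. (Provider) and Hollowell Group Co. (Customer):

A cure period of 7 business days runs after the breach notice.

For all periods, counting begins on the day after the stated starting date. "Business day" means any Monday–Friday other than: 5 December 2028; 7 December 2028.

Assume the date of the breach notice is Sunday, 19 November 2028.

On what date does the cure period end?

The last day of the cure period: 7 business days after Sunday, 19 November 2028, skipping weekends — Nov 20, Nov 21, Nov 22, Nov 23, Nov 24, Nov 27, Nov 28 — lands on Tuesday, 28 November 2028.

28 November 2028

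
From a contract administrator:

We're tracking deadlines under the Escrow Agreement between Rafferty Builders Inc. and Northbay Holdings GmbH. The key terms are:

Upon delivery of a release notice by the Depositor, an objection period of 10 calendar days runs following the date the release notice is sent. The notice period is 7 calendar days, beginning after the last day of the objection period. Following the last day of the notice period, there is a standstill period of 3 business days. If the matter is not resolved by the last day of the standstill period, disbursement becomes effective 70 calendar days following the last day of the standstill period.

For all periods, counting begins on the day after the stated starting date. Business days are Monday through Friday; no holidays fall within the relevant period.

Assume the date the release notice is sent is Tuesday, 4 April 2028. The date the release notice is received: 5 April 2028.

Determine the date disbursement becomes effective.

The last day of the objection period: 10 calendar days after 4 April 2028 is 14 April 2028.
The last day of the notice period: 7 calendar days after 14 April 2028 is 21 April 2028.
The last day of the standstill period: counting 3 business days from Friday, 21 April 2028 (Apr 24, Apr 25, Apr 26, skipping weekends) reaches Wednesday, 26 April 2028.
Adding 70 calendar days to 26 April 2028 gives 5 July 2028, which is the date disbursement becomes effective.

5 July 2028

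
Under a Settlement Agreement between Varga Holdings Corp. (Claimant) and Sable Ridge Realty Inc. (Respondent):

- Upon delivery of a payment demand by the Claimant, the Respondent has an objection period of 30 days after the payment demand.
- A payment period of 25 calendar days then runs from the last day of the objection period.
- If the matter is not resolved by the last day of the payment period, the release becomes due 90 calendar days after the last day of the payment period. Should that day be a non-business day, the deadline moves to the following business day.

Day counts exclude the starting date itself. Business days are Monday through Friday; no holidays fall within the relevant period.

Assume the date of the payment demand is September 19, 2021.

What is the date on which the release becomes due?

The last day of the objection period: 30 calendar days after September 19, 2021 is October 19, 2021.
Adding 25 calendar days to October 19, 2021 gives November 13, 2021, which is the last day of the payment period.
The date on which the release becomes due: November 13, 2021 + 90 days = February 11, 2022. February 11, 2022 is a Friday, so no roll-forward applies.

February 11, 2022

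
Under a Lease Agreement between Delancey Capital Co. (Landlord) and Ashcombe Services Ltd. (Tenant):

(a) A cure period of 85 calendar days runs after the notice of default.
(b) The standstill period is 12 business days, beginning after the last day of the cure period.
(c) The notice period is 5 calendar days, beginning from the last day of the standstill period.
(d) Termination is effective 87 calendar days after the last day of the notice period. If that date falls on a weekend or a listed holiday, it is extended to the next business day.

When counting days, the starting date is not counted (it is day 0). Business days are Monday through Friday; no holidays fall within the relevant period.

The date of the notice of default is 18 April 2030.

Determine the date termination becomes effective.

Adding 85 calendar days to 18 April 2030 gives 12 July 2030, which is the last day of the cure period.
The last day of the standstill period: counting 12 business days from Friday, 12 July 2030 (Jul 15, Jul 16, Jul 17, Jul 18, …, Jul 26, Jul 29, Jul 30, skipping weekends) reaches Tuesday, 30 July 2030.
Adding 5 calendar days to 30 July 2030 gives 4 August 2030, which is the last day of the notice period.
The date termination becomes effective: 87 calendar days after 4 August 2030 is 30 October 2030. 30 October 2030 is a Wednesday, so no roll-forward applies.

30 October 2030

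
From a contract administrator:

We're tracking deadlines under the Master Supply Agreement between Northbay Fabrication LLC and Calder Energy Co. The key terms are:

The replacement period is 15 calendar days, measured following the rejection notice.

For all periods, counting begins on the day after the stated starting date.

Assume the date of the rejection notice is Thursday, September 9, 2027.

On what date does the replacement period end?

September 24, 2027

The last day of the replacement period: September 9, 2027 + 15 days = September 24, 2027.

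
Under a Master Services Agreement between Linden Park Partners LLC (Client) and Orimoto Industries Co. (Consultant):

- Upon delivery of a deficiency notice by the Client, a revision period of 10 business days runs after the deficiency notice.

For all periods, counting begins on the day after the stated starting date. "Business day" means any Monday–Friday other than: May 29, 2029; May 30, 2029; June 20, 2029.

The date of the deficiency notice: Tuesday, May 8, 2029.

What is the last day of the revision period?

May 22, 2029

The last day of the revision period: counting 10 business days from Tuesday, May 8, 2029 (May 9, May 10, May 11, May 14, May 15, May 16, May 17, May 18, May 21, May 22, skipping weekends) reaches Tuesday, May 22, 2029.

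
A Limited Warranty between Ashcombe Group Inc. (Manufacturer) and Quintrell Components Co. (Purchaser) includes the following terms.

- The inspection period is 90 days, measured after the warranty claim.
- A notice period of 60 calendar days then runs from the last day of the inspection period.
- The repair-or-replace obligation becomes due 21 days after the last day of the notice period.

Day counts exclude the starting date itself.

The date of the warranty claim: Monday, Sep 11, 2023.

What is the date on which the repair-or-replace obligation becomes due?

The last day of the inspection period: 90 calendar days after Sep 11, 2023 is Dec 10, 2023.
The last day of the notice period: 60 calendar days after Dec 10, 2023 is Feb 8, 2024.
The date on which the repair-or-replace obligation becomes due: 21 calendar days after Feb 8, 2024 is Feb 29, 2024.

Feb 29, 2024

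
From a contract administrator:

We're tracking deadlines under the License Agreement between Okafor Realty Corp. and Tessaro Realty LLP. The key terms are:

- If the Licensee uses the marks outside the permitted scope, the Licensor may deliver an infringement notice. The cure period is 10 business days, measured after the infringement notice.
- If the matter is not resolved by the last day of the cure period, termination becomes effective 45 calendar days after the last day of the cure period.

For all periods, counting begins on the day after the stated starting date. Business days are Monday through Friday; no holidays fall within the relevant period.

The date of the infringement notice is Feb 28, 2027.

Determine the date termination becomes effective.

Apr 26, 2027

From Sunday, Feb 28, 2027, 10 business days (Mar 1, Mar 2, Mar 3, Mar 4, Mar 5, Mar 8, Mar 9, Mar 10, Mar 11, Mar 12, skipping weekends) brings us to Friday, Mar 12, 2027, which is the last day of the cure period.
The date termination becomes effective: 45 calendar days after Mar 12, 2027 is Apr 26, 2027.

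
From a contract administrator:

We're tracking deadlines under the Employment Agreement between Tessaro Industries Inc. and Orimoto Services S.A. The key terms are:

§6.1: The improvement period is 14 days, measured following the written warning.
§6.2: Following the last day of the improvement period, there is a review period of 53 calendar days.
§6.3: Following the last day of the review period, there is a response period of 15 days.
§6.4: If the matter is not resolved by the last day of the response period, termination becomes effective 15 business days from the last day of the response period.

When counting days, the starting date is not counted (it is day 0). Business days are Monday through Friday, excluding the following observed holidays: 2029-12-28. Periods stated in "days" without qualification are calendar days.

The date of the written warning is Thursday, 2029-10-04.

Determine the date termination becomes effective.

2030-01-16

The last day of the improvement period: 14 calendar days after 2029-10-04 is 2029-10-18.
The last day of the review period: 53 calendar days after 2029-10-18 is 2029-12-10.
The last day of the response period: 2029-12-10 + 15 days = 2029-12-25.
The date termination becomes effective: counting 15 business days from Tuesday, 2029-12-25 (Dec 26, Dec 27, Dec 31, Jan 1, …, Jan 14, Jan 15, Jan 16, skipping weekends and the listed holiday on Dec 28) reaches Wednesday, 2030-01-16.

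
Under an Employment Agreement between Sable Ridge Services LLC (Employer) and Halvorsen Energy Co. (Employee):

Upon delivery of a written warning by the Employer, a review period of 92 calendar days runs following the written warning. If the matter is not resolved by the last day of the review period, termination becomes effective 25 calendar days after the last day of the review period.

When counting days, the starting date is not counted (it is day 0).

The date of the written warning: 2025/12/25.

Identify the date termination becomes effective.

The last day of the review period: 2025/12/25 + 92 days = 2026/03/27.
Adding 25 calendar days to 2026/03/27 gives 2026/04/21, which is the date termination becomes effective.

2026/04/21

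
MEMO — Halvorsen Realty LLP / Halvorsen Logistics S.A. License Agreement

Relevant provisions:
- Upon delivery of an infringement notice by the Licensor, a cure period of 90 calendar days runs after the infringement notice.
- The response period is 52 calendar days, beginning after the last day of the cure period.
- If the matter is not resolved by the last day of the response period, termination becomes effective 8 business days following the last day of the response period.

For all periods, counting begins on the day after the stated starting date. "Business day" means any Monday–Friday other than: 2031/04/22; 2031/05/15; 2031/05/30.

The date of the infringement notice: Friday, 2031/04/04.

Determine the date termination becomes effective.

2031/09/03

The last day of the cure period: 90 calendar days after 2031/04/04 is 2031/07/03.
Adding 52 calendar days to 2031/07/03 gives 2031/08/24, which is the last day of the response period.
The date termination becomes effective: 8 business days after Sunday, 2031/08/24, skipping weekends — Aug 25, Aug 26, Aug 27, Aug 28, Aug 29, Sep 1, Sep 2, Sep 3 — lands on Wednesday, 2031/09/03.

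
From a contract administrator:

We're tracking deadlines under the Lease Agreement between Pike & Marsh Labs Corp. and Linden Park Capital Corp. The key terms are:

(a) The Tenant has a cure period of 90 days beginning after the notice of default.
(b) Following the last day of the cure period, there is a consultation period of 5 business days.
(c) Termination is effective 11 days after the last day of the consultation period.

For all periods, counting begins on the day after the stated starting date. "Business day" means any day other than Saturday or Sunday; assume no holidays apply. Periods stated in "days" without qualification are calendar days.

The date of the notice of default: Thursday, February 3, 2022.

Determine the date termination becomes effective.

The last day of the cure period: February 3, 2022 + 90 days = May 4, 2022.
The last day of the consultation period: 5 business days after Wednesday, May 4, 2022, skipping weekends — May 5, May 6, May 9, May 10, May 11 — lands on Wednesday, May 11, 2022.
The date termination becomes effective: May 11, 2022 + 11 days = May 22, 2022.

May 22, 2022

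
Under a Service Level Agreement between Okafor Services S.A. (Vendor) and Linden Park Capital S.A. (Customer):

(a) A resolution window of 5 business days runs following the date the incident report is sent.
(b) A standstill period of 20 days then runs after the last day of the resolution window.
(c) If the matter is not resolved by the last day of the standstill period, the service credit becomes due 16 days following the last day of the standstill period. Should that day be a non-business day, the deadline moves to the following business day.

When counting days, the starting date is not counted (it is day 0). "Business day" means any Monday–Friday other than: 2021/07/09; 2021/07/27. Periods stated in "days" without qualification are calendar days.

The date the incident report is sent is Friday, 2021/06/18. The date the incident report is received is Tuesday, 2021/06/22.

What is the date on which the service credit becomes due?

From Friday, 2021/06/18, 5 business days (Jun 21, Jun 22, Jun 23, Jun 24, Jun 25, skipping weekends) brings us to Friday, 2021/06/25, which is the last day of the resolution window.
The last day of the standstill period: 2021/06/25 + 20 days = 2021/07/15.
The date on which the service credit becomes due: 2021/07/15 + 16 days = 2021/07/31. That falls on a Saturday, so it rolls to the next business day, Monday, 2021/08/02.

2021/08/02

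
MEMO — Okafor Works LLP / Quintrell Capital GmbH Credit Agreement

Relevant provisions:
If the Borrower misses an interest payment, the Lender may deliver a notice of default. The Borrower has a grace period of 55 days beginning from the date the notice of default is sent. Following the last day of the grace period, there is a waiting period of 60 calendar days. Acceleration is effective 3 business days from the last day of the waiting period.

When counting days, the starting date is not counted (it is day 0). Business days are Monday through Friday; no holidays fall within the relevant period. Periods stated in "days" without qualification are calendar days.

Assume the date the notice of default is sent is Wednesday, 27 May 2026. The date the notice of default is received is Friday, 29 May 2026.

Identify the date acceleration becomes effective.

The last day of the grace period: 55 calendar days after 27 May 2026 is 21 July 2026.
The last day of the waiting period: 60 calendar days after 21 July 2026 is 19 September 2026.
The date acceleration becomes effective: 3 business days after Saturday, 19 September 2026, skipping weekends — Sep 21, Sep 22, Sep 23 — lands on Wednesday, 23 September 2026.

23 September 2026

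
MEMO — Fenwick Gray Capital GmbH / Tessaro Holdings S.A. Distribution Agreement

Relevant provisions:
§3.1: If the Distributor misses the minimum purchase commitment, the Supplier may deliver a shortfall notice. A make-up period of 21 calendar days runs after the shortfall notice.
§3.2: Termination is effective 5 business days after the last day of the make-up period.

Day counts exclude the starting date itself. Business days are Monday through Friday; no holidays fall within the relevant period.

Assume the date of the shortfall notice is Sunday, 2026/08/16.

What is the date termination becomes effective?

Adding 21 calendar days to 2026/08/16 gives 2026/09/06, which is the last day of the make-up period.
The date termination becomes effective: 5 business days after Sunday, 2026/09/06, skipping weekends — Sep 7, Sep 8, Sep 9, Sep 10, Sep 11 — lands on Friday, 2026/09/11.

2026/09/11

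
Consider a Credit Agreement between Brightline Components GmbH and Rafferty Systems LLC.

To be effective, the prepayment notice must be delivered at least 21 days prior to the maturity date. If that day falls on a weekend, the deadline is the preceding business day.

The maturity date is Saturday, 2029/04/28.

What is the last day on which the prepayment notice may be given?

2029/04/28 minus 21 days is 2029/04/07. That is a Saturday, so the deadline moves back to Friday, 2029/04/06.

2029/04/06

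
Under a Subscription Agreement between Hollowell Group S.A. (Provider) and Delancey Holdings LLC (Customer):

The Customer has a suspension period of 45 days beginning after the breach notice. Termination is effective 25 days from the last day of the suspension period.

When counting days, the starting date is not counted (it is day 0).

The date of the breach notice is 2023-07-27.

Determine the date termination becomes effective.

2023-10-05

Adding 45 calendar days to 2023-07-27 gives 2023-09-10, which is the last day of the suspension period.
The date termination becomes effective: 25 calendar days after 2023-09-10 is 2023-10-05.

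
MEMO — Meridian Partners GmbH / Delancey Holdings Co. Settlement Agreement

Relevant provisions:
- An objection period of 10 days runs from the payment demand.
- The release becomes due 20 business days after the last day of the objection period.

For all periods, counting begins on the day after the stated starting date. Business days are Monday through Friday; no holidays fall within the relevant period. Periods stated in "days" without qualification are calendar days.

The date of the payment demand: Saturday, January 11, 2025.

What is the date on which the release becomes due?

The last day of the objection period: January 11, 2025 + 10 days = January 21, 2025.
The date on which the release becomes due: counting 20 business days from Tuesday, January 21, 2025 (Jan 22, Jan 23, Jan 24, Jan 27, …, Feb 14, Feb 17, Feb 18, skipping weekends) reaches Tuesday, February 18, 2025.

February 18, 2025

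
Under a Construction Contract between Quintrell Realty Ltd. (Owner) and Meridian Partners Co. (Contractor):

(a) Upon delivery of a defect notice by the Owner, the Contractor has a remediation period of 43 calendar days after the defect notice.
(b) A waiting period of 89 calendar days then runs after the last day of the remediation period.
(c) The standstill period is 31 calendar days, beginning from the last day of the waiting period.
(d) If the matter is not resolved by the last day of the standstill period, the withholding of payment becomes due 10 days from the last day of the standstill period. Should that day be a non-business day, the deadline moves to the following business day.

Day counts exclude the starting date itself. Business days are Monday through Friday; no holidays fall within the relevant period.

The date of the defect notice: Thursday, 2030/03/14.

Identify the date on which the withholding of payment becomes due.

2030/09/03

Adding 43 calendar days to 2030/03/14 gives 2030/04/26, which is the last day of the remediation period.
The last day of the waiting period: 89 calendar days after 2030/04/26 is 2030/07/24.
The last day of the standstill period: 31 calendar days after 2030/07/24 is 2030/08/24.
Adding 10 calendar days to 2030/08/24 gives 2030/09/03, which is the date on which the withholding of payment becomes due. 2030/09/03 is a Tuesday, so no roll-forward applies.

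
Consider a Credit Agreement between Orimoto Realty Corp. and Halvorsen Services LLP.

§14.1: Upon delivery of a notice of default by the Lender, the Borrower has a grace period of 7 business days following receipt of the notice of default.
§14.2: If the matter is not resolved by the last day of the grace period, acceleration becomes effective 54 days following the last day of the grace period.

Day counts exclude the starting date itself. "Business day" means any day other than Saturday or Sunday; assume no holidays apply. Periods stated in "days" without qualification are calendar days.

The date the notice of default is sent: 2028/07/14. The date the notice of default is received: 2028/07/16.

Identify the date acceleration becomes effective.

From Sunday, 2028/07/16, 7 business days (Jul 17, Jul 18, Jul 19, Jul 20, Jul 21, Jul 24, Jul 25, skipping weekends) brings us to Tuesday, 2028/07/25, which is the last day of the grace period.
Adding 54 calendar days to 2028/07/25 gives 2028/09/17, which is the date acceleration becomes effective.

2028/09/17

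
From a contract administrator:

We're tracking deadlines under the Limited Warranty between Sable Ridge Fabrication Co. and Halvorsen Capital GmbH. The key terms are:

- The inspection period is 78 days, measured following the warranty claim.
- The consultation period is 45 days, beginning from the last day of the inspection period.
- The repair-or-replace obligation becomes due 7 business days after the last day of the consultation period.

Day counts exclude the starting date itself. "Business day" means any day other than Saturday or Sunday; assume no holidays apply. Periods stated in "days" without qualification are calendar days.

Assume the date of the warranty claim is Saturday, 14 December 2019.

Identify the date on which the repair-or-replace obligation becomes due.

Adding 78 calendar days to 14 December 2019 gives 1 March 2020, which is the last day of the inspection period.
The last day of the consultation period: 1 March 2020 + 45 days = 15 April 2020.
The date on which the repair-or-replace obligation becomes due: counting 7 business days from Wednesday, 15 April 2020 (Apr 16, Apr 17, Apr 20, Apr 21, Apr 22, Apr 23, Apr 24, skipping weekends) reaches Friday, 24 April 2020.

24 April 2020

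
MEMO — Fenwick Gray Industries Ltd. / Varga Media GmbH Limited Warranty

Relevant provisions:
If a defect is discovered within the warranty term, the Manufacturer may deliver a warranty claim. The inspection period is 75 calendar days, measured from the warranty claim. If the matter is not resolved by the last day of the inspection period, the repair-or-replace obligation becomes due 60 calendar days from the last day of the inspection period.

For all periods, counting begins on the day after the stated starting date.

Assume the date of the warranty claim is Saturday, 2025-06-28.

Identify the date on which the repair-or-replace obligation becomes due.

The last day of the inspection period: 2025-06-28 + 75 days = 2025-09-11.
The date on which the repair-or-replace obligation becomes due: 2025-09-11 + 60 days = 2025-11-10.

2025-11-10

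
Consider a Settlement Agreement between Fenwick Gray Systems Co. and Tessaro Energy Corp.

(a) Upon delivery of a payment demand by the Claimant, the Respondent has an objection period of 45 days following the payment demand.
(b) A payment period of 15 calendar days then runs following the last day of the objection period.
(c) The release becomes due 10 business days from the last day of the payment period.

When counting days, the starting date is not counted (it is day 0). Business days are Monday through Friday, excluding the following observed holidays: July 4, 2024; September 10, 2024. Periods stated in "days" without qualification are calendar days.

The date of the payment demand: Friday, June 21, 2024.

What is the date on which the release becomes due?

September 3, 2024

The last day of the objection period: 45 calendar days after June 21, 2024 is August 5, 2024.
The last day of the payment period: August 5, 2024 + 15 days = August 20, 2024.
The date on which the release becomes due: 10 business days after Tuesday, August 20, 2024, skipping weekends — Aug 21, Aug 22, Aug 23, Aug 26, Aug 27, Aug 28, Aug 29, Aug 30, Sep 2, Sep 3 — lands on Tuesday, September 3, 2024.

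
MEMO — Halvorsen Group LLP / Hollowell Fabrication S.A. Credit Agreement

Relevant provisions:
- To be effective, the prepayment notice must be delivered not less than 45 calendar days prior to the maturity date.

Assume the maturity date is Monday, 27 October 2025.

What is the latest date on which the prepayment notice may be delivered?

12 September 2025

27 October 2025 minus 45 days is 12 September 2025.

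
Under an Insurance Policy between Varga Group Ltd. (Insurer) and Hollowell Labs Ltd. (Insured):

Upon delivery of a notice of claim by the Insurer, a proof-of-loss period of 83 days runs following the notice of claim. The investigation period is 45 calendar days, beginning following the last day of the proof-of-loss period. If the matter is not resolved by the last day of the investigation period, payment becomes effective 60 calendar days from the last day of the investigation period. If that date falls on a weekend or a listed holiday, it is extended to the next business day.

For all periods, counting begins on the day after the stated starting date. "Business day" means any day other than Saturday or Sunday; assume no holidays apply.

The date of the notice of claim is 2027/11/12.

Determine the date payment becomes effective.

The last day of the proof-of-loss period: 2027/11/12 + 83 days = 2028/02/03.
The last day of the investigation period: 45 calendar days after 2028/02/03 is 2028/03/19.
Adding 60 calendar days to 2028/03/19 gives 2028/05/18, which is the date payment becomes effective. 2028/05/18 is a Thursday, so no roll-forward applies.

2028/05/18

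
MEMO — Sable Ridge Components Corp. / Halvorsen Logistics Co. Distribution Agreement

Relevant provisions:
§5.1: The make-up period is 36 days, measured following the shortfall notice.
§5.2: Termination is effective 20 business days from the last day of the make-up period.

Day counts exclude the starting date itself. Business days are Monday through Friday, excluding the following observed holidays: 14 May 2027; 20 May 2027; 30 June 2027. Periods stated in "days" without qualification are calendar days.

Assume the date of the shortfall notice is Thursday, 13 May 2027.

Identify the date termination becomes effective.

19 July 2027

The last day of the make-up period: 13 May 2027 + 36 days = 18 June 2027.
The date termination becomes effective: 20 business days after Friday, 18 June 2027, skipping weekends and the listed holiday on Jun 30 — Jun 21, Jun 22, Jun 23, Jun 24, …, Jul 15, Jul 16, Jul 19 — lands on Monday, 19 July 2027.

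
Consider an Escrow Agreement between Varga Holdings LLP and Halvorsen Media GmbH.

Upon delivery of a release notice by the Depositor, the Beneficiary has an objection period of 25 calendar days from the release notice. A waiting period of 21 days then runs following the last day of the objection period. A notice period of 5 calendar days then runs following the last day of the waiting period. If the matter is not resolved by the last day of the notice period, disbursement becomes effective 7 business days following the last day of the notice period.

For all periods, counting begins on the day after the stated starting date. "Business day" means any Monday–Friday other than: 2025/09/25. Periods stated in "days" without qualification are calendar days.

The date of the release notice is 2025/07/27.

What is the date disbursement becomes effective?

2025/09/26

Adding 25 calendar days to 2025/07/27 gives 2025/08/21, which is the last day of the objection period.
The last day of the waiting period: 21 calendar days after 2025/08/21 is 2025/09/11.
The last day of the notice period: 2025/09/11 + 5 days = 2025/09/16.
The date disbursement becomes effective: 7 business days after Tuesday, 2025/09/16, skipping weekends and the listed holiday on Sep 25 — Sep 17, Sep 18, Sep 19, Sep 22, Sep 23, Sep 24, Sep 26 — lands on Friday, 2025/09/26.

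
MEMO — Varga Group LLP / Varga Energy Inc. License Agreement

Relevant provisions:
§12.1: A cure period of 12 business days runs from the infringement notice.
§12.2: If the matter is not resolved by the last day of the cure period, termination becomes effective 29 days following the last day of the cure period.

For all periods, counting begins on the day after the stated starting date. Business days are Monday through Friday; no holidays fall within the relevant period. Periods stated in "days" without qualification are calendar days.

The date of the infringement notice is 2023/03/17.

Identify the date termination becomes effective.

The last day of the cure period: counting 12 business days from Friday, 2023/03/17 (Mar 20, Mar 21, Mar 22, Mar 23, …, Mar 31, Apr 3, Apr 4, skipping weekends) reaches Tuesday, 2023/04/04.
Adding 29 calendar days to 2023/04/04 gives 2023/05/03, which is the date termination becomes effective.

2023/05/03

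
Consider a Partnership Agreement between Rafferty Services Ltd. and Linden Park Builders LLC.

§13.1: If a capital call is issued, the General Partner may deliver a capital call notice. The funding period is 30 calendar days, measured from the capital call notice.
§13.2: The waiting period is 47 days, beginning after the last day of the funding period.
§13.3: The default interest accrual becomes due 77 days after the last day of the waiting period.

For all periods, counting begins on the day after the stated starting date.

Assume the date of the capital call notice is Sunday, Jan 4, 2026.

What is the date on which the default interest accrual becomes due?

The last day of the funding period: 30 calendar days after Jan 4, 2026 is Feb 3, 2026.
Adding 47 calendar days to Feb 3, 2026 gives Mar 22, 2026, which is the last day of the waiting period.
The date on which the default interest accrual becomes due: Mar 22, 2026 + 77 days = Jun 7, 2026.

Jun 7, 2026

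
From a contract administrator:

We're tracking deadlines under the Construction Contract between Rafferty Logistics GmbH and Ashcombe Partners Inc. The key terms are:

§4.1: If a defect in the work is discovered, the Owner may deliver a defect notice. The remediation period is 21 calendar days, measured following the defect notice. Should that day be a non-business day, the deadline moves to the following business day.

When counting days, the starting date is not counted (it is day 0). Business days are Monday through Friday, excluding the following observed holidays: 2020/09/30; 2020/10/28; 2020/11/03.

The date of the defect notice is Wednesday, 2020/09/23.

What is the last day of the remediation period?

Adding 21 calendar days to 2020/09/23 gives 2020/10/14, which is the last day of the remediation period. 2020/10/14 is a Wednesday and is not a listed holiday, so no roll-forward applies.

2020/10/14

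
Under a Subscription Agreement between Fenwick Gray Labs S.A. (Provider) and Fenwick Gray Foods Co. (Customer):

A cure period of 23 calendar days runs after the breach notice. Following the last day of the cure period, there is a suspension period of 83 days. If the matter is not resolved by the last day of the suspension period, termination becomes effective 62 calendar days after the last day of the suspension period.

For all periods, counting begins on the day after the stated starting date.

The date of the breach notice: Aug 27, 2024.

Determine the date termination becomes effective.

The last day of the cure period: 23 calendar days after Aug 27, 2024 is Sep 19, 2024.
The last day of the suspension period: 83 calendar days after Sep 19, 2024 is Dec 11, 2024.
Adding 62 calendar days to Dec 11, 2024 gives Feb 11, 2025, which is the date termination becomes effective.

Feb 11, 2025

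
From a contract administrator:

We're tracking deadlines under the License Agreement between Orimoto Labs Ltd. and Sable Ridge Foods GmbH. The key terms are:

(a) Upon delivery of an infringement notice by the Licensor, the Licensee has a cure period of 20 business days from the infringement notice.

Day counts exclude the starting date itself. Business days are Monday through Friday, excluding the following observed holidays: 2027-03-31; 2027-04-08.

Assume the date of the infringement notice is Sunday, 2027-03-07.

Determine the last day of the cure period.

2027-04-05

From Sunday, 2027-03-07, 20 business days (Mar 8, Mar 9, Mar 10, Mar 11, …, Apr 1, Apr 2, Apr 5, skipping weekends and the listed holiday on Mar 31) brings us to Monday, 2027-04-05, which is the last day of the cure period.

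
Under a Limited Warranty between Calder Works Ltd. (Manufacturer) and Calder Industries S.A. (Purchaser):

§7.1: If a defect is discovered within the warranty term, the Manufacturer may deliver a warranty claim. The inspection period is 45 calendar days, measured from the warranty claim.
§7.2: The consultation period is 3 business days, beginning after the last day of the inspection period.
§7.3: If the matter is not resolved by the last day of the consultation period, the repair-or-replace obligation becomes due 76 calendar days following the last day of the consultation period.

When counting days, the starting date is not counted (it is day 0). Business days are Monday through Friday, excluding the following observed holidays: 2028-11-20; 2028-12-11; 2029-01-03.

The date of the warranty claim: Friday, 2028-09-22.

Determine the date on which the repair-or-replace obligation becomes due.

2029-01-24

Adding 45 calendar days to 2028-09-22 gives 2028-11-06, which is the last day of the inspection period.
The last day of the consultation period: counting 3 business days from Monday, 2028-11-06 (Nov 7, Nov 8, Nov 9, skipping weekends) reaches Thursday, 2028-11-09.
The date on which the repair-or-replace obligation becomes due: 76 calendar days after 2028-11-09 is 2029-01-24.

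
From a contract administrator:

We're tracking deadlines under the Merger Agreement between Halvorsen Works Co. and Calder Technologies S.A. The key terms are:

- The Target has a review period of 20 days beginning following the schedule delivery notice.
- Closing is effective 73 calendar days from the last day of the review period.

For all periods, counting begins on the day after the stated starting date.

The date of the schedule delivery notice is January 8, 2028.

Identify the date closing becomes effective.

April 10, 2028

The last day of the review period: 20 calendar days after January 8, 2028 is January 28, 2028.
Adding 73 calendar days to January 28, 2028 gives April 10, 2028, which is the date closing becomes effective.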